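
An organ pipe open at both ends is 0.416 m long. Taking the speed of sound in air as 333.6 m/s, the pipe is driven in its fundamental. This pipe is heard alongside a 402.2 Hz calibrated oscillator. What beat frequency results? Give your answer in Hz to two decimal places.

1.24 Hz

Open pipe: f_n = n·v/(2L) = 1·333.6/(2·0.416) = 400.9615 Hz.
f_beat = |400.9615 − 402.2| = 1.24 Hz.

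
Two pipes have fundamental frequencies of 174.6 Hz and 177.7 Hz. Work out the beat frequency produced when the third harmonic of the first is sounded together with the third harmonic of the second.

Third harmonic of the first: 3·174.6 = 523.8 Hz.
Third harmonic of the second: 3·177.7 = 533.1 Hz.
f_beat = |523.8 − 533.1| = 9.3 Hz.

9.3 Hz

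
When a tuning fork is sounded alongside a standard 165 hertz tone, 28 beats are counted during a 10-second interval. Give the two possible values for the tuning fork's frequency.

162.2 Hz or 167.8 Hz

Beat frequency = 28/10 = 2.8 Hz.
|f − 165| = 2.8, so f = 165 ± 2.8.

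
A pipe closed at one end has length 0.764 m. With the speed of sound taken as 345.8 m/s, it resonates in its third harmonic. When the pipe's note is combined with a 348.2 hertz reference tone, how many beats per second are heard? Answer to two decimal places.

8.74 Hz

Closed pipe (odd harmonics): f_n = n·v/(4L) = 3·345.8/(4·0.764) = 339.4634 Hz.
f_beat = |339.4634 − 348.2| = 8.74 Hz.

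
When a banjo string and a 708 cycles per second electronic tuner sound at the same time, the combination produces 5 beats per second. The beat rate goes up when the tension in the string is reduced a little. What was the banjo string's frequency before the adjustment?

|f − 708| = 5, so the banjo string was at either 703 Hz or 713 Hz.
Lower tension means lower frequency; the adjustment lowers the banjo string's frequency.
The beat rate rose, so the adjustment moved the banjo string further from 708 Hz — it was already below the reference.

703 Hz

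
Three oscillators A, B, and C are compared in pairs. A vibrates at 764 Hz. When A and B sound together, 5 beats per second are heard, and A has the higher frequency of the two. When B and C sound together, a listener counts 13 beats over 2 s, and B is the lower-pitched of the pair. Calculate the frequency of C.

765.5 Hz

B is below A, so f_B = 764 − 5 = 759 Hz.
B–C: Beat frequency = 13/2 = 6.5 Hz.
C is above B, so f_C = 759 + 6.5 = 765.5 Hz.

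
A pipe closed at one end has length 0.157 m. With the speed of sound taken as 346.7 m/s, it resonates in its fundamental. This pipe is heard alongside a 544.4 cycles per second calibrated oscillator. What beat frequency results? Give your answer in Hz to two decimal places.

Closed pipe (odd harmonics): f_n = n·v/(4L) = 1·346.7/(4·0.157) = 552.0701 Hz.
f_beat = |552.0701 − 544.4| = 7.67 Hz.

7.67 Hz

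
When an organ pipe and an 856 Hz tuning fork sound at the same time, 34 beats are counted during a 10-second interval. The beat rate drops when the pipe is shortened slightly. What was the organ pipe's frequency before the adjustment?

Beat frequency = 34/10 = 3.4 Hz.
|f − 856| = 3.4, so the organ pipe was at either 852.6 Hz or 859.4 Hz.
A shorter pipe has a higher fundamental; the adjustment raises the organ pipe's frequency.
The beat rate fell, so the adjustment moved the organ pipe toward 856 Hz — it must have started below the reference.

852.6 Hz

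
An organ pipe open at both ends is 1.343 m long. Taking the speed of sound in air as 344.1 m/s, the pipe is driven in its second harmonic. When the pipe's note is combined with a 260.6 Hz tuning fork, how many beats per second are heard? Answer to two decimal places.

4.38 Hz

Open pipe: f_n = n·v/(2L) = 2·344.1/(2·1.343) = 256.2174 Hz.
f_beat = |256.2174 − 260.6| = 4.38 Hz.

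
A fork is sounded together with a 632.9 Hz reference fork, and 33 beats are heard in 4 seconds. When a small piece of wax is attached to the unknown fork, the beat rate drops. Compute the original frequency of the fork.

641.15 Hz

Beat frequency = 33/4 = 8.25 Hz.
|f − 632.9| = 8.25, so the fork was at either 624.65 Hz or 641.15 Hz.
Loading a fork with wax lowers its frequency; the adjustment lowers the fork's frequency.
The beat rate fell, so the adjustment moved the fork toward 632.9 Hz — it must have started above the reference.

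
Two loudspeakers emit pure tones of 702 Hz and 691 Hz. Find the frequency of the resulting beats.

11 Hz

Beats arise from superposition of two nearby frequencies; the beat rate is |f₁ − f₂|.
|702 − 691| = 11 Hz.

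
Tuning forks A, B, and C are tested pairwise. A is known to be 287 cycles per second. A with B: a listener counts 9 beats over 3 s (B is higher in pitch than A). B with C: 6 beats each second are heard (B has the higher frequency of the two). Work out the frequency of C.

A–B: Beat frequency = 9/3 = 3 Hz.
B is above A, so f_B = 287 + 3 = 290 Hz.
C is below B, so f_C = 290 − 6 = 284 Hz.

284 Hz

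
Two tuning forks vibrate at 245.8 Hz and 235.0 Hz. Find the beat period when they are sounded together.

0.093 s

f_beat = |245.8 − 235.0| = 10.8 Hz.
Beat period T = 1 / f_beat = 1 / 10.8 s.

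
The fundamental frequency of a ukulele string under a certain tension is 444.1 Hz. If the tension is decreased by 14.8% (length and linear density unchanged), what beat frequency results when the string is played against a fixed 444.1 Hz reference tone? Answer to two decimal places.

For a string, f ∝ √T, so the new frequency is 444.1·√0.852 = 409.9214 Hz.
f_beat = |409.9214 − 444.1| = 34.18 Hz.

34.18 Hz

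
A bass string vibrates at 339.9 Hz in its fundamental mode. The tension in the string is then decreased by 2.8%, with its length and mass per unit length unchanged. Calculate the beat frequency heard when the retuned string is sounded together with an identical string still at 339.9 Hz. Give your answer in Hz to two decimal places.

4.79 Hz

For a string, f ∝ √T, so the new frequency is 339.9·√0.972 = 335.1076 Hz.
f_beat = |335.1076 − 339.9| = 4.79 Hz.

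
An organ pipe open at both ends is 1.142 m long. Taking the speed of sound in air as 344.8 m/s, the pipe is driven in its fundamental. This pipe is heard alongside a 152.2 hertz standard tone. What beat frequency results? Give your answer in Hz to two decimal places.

Open pipe: f_n = n·v/(2L) = 1·344.8/(2·1.142) = 150.9632 Hz.
f_beat = |150.9632 − 152.2| = 1.24 Hz.

1.24 Hz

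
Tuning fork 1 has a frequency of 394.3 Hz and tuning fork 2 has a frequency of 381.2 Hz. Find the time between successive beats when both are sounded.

0.076 s

f_beat = |394.3 − 381.2| = 13.1 Hz.
Beat period T = 1 / f_beat = 1 / 13.1 s.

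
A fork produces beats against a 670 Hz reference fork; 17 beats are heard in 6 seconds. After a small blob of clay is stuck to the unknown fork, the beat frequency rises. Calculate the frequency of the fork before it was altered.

667.1667 Hz

Beat frequency = 17/6 = 2.8333 Hz.
|f − 670| = 2.8333, so the fork was at either 667.1667 Hz or 672.8333 Hz.
Adding mass to a fork lowers its frequency; the adjustment lowers the fork's frequency.
The beat rate rose, so the adjustment moved the fork further from 670 Hz — it was already below the reference.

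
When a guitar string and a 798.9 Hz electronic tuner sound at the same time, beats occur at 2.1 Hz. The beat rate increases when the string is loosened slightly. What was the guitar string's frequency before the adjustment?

|f − 798.9| = 2.1, so the guitar string was at either 796.8 Hz or 801 Hz.
Reducing tension lowers a string's frequency; the adjustment lowers the guitar string's frequency.
The beat rate rose, so the adjustment moved the guitar string further from 798.9 Hz — it was already below the reference.

796.8 Hz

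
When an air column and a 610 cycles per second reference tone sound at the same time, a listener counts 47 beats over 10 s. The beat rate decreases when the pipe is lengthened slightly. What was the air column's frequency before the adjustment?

614.7 Hz

Beat frequency = 47/10 = 4.7 Hz.
|f − 610| = 4.7, so the air column was at either 605.3 Hz or 614.7 Hz.
A longer pipe has a lower fundamental; the adjustment lowers the air column's frequency.
The beat rate fell, so the adjustment moved the air column toward 610 Hz — it must have started above the reference.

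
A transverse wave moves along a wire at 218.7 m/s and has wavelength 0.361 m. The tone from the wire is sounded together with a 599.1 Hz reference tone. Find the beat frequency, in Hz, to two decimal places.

Source frequency f = v/λ = 218.7/0.361 = 605.8172 Hz.
f_beat = |605.8172 − 599.1| = 6.72 Hz.

6.72 Hz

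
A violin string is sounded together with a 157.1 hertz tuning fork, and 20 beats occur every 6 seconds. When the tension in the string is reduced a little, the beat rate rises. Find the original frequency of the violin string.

Beat frequency = 20/6 = 3.3333 Hz.
|f − 157.1| = 3.3333, so the violin string was at either 153.7667 Hz or 160.4333 Hz.
Lower tension means lower frequency; the adjustment lowers the violin string's frequency.
The beat rate rose, so the adjustment moved the violin string further from 157.1 Hz — it was already below the reference.

153.7667 Hz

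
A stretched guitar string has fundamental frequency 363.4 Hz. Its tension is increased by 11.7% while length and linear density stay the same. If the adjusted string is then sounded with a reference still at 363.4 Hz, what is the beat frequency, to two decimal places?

For a string, f ∝ √T, so the new frequency is 363.4·√1.117 = 384.0710 Hz.
f_beat = |384.0710 − 363.4| = 20.67 Hz.

20.67 Hz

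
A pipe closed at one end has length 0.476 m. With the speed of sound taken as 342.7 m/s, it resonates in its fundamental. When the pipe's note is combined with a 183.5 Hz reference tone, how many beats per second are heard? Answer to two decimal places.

3.51 Hz

Closed pipe (odd harmonics): f_n = n·v/(4L) = 1·342.7/(4·0.476) = 179.9895 Hz.
f_beat = |179.9895 − 183.5| = 3.51 Hz.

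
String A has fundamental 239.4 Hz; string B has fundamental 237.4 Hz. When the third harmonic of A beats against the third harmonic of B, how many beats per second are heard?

Third harmonic of the first: 3·239.4 = 718.2 Hz.
Third harmonic of the second: 3·237.4 = 712.2 Hz.
f_beat = |718.2 − 712.2| = 6.0 Hz.

6.0 Hz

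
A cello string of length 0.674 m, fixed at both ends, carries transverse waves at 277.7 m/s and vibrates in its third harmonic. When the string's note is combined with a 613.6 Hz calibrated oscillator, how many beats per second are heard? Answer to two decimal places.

For a string fixed at both ends, f_n = n·v/(2L) = 3·277.7/(2·0.674) = 618.0267 Hz.
f_beat = |618.0267 − 613.6| = 4.43 Hz.

4.43 Hz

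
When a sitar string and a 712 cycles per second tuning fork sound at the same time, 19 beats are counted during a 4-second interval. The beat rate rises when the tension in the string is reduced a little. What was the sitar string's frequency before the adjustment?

Beat frequency = 19/4 = 4.75 Hz.
|f − 712| = 4.75, so the sitar string was at either 707.25 Hz or 716.75 Hz.
Lower tension means lower frequency; the adjustment lowers the sitar string's frequency.
The beat rate rose, so the adjustment moved the sitar string further from 712 Hz — it was already below the reference.

707.25 Hz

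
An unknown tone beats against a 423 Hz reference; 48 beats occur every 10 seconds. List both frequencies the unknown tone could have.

Beat frequency = 48/10 = 4.8 Hz.
|f − 423| = 4.8, so f = 423 ± 4.8.

418.2 Hz or 427.8 Hz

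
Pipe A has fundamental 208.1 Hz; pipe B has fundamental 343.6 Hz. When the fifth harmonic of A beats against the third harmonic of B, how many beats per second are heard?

9.7 Hz

Fifth harmonic of the first: 5·208.1 = 1040.5 Hz.
Third harmonic of the second: 3·343.6 = 1030.8 Hz.
f_beat = |1040.5 − 1030.8| = 9.7 Hz.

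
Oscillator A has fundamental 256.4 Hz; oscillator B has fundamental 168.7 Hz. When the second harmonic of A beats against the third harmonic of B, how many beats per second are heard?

Second harmonic of the first: 2·256.4 = 512.8 Hz.
Third harmonic of the second: 3·168.7 = 506.1 Hz.
f_beat = |512.8 − 506.1| = 6.7 Hz.

6.7 Hz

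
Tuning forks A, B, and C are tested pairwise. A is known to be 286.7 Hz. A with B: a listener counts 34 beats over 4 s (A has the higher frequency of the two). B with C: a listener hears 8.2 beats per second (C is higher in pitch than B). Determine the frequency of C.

A–B: Beat frequency = 34/4 = 8.5 Hz.
B is below A, so f_B = 286.7 − 8.5 = 278.2 Hz.
C is above B, so f_C = 278.2 + 8.2 = 286.4 Hz.

286.4 Hz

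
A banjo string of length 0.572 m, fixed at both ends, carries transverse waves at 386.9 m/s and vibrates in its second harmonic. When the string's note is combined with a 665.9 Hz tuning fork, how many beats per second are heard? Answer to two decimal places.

For a string fixed at both ends, f_n = n·v/(2L) = 2·386.9/(2·0.572) = 676.3986 Hz.
f_beat = |676.3986 − 665.9| = 10.50 Hz.

10.50 Hz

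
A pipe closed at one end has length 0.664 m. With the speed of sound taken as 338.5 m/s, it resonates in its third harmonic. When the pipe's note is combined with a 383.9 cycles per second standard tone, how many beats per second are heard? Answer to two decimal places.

Closed pipe (odd harmonics): f_n = n·v/(4L) = 3·338.5/(4·0.664) = 382.3419 Hz.
f_beat = |382.3419 − 383.9| = 1.56 Hz.

1.56 Hz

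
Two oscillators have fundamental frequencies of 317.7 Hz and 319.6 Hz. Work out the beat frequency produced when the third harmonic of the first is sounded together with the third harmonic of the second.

5.7 Hz

Third harmonic of the first: 3·317.7 = 953.1 Hz.
Third harmonic of the second: 3·319.6 = 958.8 Hz.
f_beat = |953.1 − 958.8| = 5.7 Hz.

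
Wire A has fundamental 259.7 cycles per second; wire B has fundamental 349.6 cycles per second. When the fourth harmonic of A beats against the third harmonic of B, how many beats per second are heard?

Fourth harmonic of the first: 4·259.7 = 1038.8 Hz.
Third harmonic of the second: 3·349.6 = 1048.8 Hz.
f_beat = |1038.8 − 1048.8| = 10.0 Hz.

10.0 Hz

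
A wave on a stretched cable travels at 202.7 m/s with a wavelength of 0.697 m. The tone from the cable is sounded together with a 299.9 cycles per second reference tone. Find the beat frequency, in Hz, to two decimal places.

Source frequency f = v/λ = 202.7/0.697 = 290.8178 Hz.
f_beat = |290.8178 − 299.9| = 9.08 Hz.

9.08 Hz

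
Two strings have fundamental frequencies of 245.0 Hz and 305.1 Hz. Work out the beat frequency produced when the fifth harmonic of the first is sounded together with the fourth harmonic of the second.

4.6 Hz

Fifth harmonic of the first: 5·245.0 = 1225.0 Hz.
Fourth harmonic of the second: 4·305.1 = 1220.4 Hz.
f_beat = |1225.0 − 1220.4| = 4.6 Hz.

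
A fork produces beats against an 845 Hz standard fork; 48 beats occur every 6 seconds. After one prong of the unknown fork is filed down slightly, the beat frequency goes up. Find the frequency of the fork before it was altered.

853 Hz

Beat frequency = 48/6 = 8 Hz.
|f − 845| = 8, so the fork was at either 837 Hz or 853 Hz.
Filing a prong removes mass and raises the fork's frequency; the adjustment raises the fork's frequency.
The beat rate rose, so the adjustment moved the fork further from 845 Hz — it was already above the reference.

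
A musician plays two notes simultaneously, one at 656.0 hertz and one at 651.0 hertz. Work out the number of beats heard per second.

5 Hz

The beat frequency equals the magnitude of the frequency difference.
|656.0 − 651.0| = 5 Hz.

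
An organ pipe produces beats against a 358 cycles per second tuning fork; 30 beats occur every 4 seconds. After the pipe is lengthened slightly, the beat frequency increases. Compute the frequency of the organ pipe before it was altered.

350.5 Hz

Beat frequency = 30/4 = 7.5 Hz.
|f − 358| = 7.5, so the organ pipe was at either 350.5 Hz or 365.5 Hz.
A longer pipe has a lower fundamental; the adjustment lowers the organ pipe's frequency.
The beat rate rose, so the adjustment moved the organ pipe further from 358 Hz — it was already below the reference.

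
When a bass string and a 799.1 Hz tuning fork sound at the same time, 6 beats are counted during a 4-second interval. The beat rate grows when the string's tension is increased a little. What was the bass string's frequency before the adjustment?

Beat frequency = 6/4 = 1.5 Hz.
|f − 799.1| = 1.5, so the bass string was at either 797.6 Hz or 800.6 Hz.
Higher tension means higher frequency; the adjustment raises the bass string's frequency.
The beat rate rose, so the adjustment moved the bass string further from 799.1 Hz — it was already above the reference.

800.6 Hz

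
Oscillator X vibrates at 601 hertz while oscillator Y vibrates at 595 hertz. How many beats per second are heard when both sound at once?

6 Hz

Beats arise from superposition of two nearby frequencies; the beat rate is |f₁ − f₂|.
|601 − 595| = 6 Hz.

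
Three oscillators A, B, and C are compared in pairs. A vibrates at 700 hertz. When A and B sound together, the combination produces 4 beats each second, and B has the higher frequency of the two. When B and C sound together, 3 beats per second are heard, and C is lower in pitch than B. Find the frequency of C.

B is above A, so f_B = 700 + 4 = 704 Hz.
C is below B, so f_C = 704 − 3 = 701 Hz.

701 Hz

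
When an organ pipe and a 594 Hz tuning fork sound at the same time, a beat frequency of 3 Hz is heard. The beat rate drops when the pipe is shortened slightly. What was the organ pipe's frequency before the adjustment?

|f − 594| = 3, so the organ pipe was at either 591 Hz or 597 Hz.
A shorter pipe has a higher fundamental; the adjustment raises the organ pipe's frequency.
The beat rate fell, so the adjustment moved the organ pipe toward 594 Hz — it must have started below the reference.

591 Hz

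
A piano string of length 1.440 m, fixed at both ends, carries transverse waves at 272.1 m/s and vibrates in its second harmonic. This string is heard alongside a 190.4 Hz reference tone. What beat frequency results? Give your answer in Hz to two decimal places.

1.44 Hz

For a string fixed at both ends, f_n = n·v/(2L) = 2·272.1/(2·1.440) = 188.9583 Hz.
f_beat = |188.9583 − 190.4| = 1.44 Hz.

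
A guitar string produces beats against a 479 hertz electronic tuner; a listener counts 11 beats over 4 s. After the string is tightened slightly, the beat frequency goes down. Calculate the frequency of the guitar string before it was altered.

Beat frequency = 11/4 = 2.75 Hz.
|f − 479| = 2.75, so the guitar string was at either 476.25 Hz or 481.75 Hz.
Increasing tension raises a string's frequency; the adjustment raises the guitar string's frequency.
The beat rate fell, so the adjustment moved the guitar string toward 479 Hz — it must have started below the reference.

476.25 Hz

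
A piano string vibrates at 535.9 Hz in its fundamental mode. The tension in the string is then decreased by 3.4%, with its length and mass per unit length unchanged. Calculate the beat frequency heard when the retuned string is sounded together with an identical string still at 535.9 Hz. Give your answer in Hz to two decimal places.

9.19 Hz

For a string, f ∝ √T, so the new frequency is 535.9·√0.966 = 526.7109 Hz.
f_beat = |526.7109 − 535.9| = 9.19 Hz.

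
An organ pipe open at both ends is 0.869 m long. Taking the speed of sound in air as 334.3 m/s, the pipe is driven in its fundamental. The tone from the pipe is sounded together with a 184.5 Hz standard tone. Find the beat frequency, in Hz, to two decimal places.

Open pipe: f_n = n·v/(2L) = 1·334.3/(2·0.869) = 192.3475 Hz.
f_beat = |192.3475 − 184.5| = 7.85 Hz.

7.85 Hz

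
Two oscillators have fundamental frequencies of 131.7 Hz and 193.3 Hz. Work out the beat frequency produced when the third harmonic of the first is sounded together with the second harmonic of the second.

8.5 Hz

Third harmonic of the first: 3·131.7 = 395.1 Hz.
Second harmonic of the second: 2·193.3 = 386.6 Hz.
f_beat = |395.1 − 386.6| = 8.5 Hz.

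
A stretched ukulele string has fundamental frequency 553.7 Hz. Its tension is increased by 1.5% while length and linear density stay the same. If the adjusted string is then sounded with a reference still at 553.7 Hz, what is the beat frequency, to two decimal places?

4.14 Hz

For a string, f ∝ √T, so the new frequency is 553.7·√1.015 = 557.8373 Hz.
f_beat = |557.8373 − 553.7| = 4.14 Hz.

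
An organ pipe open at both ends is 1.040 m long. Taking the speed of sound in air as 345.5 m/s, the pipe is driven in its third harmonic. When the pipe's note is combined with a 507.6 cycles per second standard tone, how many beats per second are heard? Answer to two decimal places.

9.28 Hz

Open pipe: f_n = n·v/(2L) = 3·345.5/(2·1.040) = 498.3173 Hz.
f_beat = |498.3173 − 507.6| = 9.28 Hz.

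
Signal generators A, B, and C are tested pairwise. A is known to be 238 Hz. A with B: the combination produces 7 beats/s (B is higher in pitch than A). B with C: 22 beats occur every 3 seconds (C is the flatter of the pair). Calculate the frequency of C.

237.6667 Hz

B is above A, so f_B = 238 + 7 = 245 Hz.
B–C: Beat frequency = 22/3 = 7.3333 Hz.
C is below B, so f_C = 245 − 7.3333 = 237.6667 Hz.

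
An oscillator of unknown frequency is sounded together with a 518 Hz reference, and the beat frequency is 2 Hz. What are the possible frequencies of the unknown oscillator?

516 Hz or 520 Hz

|f − 518| = 2, so f = 518 ± 2.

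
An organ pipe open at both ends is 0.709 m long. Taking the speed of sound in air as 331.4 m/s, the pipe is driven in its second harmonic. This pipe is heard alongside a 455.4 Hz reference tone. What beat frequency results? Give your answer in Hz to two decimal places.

Open pipe: f_n = n·v/(2L) = 2·331.4/(2·0.709) = 467.4189 Hz.
f_beat = |467.4189 − 455.4| = 12.02 Hz.

12.02 Hz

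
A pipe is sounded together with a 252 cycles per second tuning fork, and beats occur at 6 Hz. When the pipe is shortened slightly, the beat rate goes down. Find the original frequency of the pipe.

246 Hz

|f − 252| = 6, so the pipe was at either 246 Hz or 258 Hz.
A shorter pipe has a higher fundamental; the adjustment raises the pipe's frequency.
The beat rate fell, so the adjustment moved the pipe toward 252 Hz — it must have started below the reference.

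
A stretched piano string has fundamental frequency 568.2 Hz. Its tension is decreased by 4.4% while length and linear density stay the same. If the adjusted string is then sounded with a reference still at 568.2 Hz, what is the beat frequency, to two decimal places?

12.64 Hz

For a string, f ∝ √T, so the new frequency is 568.2·√0.956 = 555.5590 Hz.
f_beat = |555.5590 − 568.2| = 12.64 Hz.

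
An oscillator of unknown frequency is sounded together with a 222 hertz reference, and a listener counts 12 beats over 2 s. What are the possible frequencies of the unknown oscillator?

216 Hz or 228 Hz

Beat frequency = 12/2 = 6 Hz.
|f − 222| = 6, so f = 222 ± 6.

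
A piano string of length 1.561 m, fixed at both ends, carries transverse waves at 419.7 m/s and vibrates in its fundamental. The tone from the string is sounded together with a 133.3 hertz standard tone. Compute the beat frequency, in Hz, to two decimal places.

For a string fixed at both ends, f_n = n·v/(2L) = 1·419.7/(2·1.561) = 134.4331 Hz.
f_beat = |134.4331 − 133.3| = 1.13 Hz.

1.13 Hz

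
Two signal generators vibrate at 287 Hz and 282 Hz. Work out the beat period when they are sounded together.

f_beat = |287 − 282| = 5 Hz.
Beat period T = 1 / f_beat = 1 / 5 s.

0.200 s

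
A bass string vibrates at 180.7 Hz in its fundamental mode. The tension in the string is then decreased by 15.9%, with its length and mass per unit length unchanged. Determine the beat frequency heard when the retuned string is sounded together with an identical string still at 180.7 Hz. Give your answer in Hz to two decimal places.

For a string, f ∝ √T, so the new frequency is 180.7·√0.841 = 165.7128 Hz.
f_beat = |165.7128 − 180.7| = 14.99 Hz.

14.99 Hz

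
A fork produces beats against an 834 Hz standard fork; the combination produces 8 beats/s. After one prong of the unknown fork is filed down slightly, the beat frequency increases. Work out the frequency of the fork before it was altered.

|f − 834| = 8, so the fork was at either 826 Hz or 842 Hz.
Filing a prong removes mass and raises the fork's frequency; the adjustment raises the fork's frequency.
The beat rate rose, so the adjustment moved the fork further from 834 Hz — it was already above the reference.

842 Hz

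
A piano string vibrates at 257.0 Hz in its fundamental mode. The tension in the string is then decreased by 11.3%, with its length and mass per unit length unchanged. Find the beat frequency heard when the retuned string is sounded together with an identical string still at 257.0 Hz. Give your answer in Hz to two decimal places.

For a string, f ∝ √T, so the new frequency is 257.0·√0.887 = 242.0443 Hz.
f_beat = |242.0443 − 257.0| = 14.96 Hz.

14.96 Hz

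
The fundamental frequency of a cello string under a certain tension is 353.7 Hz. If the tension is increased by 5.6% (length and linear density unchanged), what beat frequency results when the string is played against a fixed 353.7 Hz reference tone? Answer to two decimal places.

For a string, f ∝ √T, so the new frequency is 353.7·√1.056 = 363.4687 Hz.
f_beat = |363.4687 − 353.7| = 9.77 Hz.

9.77 Hz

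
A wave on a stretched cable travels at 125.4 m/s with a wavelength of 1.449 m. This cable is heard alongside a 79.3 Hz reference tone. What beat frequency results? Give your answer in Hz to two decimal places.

Source frequency f = v/λ = 125.4/1.449 = 86.5424 Hz.
f_beat = |86.5424 − 79.3| = 7.24 Hz.

7.24 Hz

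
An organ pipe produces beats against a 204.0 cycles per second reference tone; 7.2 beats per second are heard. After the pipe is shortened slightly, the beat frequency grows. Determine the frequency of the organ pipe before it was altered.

|f − 204.0| = 7.2, so the organ pipe was at either 196.8 Hz or 211.2 Hz.
A shorter pipe has a higher fundamental; the adjustment raises the organ pipe's frequency.
The beat rate rose, so the adjustment moved the organ pipe further from 204.0 Hz — it was already above the reference.

211.2 Hz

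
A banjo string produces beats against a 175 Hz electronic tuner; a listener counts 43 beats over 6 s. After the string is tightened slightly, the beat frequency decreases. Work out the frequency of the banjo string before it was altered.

Beat frequency = 43/6 = 7.1667 Hz.
|f − 175| = 7.1667, so the banjo string was at either 167.8333 Hz or 182.1667 Hz.
Increasing tension raises a string's frequency; the adjustment raises the banjo string's frequency.
The beat rate fell, so the adjustment moved the banjo string toward 175 Hz — it must have started below the reference.

167.8333 Hz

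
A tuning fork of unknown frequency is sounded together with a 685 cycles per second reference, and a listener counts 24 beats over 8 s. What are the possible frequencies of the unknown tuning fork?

682 Hz or 688 Hz

Beat frequency = 24/8 = 3 Hz.
|f − 685| = 3, so f = 685 ± 3.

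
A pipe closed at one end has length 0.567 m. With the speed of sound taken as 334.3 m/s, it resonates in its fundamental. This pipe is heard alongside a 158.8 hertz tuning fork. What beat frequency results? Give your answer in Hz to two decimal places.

Closed pipe (odd harmonics): f_n = n·v/(4L) = 1·334.3/(4·0.567) = 147.3986 Hz.
f_beat = |147.3986 − 158.8| = 11.40 Hz.

11.40 Hz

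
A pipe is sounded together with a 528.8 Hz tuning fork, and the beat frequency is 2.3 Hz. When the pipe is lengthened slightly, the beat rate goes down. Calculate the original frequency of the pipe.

|f − 528.8| = 2.3, so the pipe was at either 526.5 Hz or 531.1 Hz.
A longer pipe has a lower fundamental; the adjustment lowers the pipe's frequency.
The beat rate fell, so the adjustment moved the pipe toward 528.8 Hz — it must have started above the reference.

531.1 Hz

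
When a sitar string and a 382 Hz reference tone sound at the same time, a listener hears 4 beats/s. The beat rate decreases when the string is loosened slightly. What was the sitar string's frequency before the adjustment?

|f − 382| = 4, so the sitar string was at either 378 Hz or 386 Hz.
Reducing tension lowers a string's frequency; the adjustment lowers the sitar string's frequency.
The beat rate fell, so the adjustment moved the sitar string toward 382 Hz — it must have started above the reference.

386 Hz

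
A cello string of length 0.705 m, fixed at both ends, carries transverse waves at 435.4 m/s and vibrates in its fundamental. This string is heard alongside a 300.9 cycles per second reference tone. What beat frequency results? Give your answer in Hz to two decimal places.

7.89 Hz

For a string fixed at both ends, f_n = n·v/(2L) = 1·435.4/(2·0.705) = 308.7943 Hz.
f_beat = |308.7943 − 300.9| = 7.89 Hz.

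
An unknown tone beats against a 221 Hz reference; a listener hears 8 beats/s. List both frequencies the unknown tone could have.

|f − 221| = 8, so f = 221 ± 8.

213 Hz or 229 Hz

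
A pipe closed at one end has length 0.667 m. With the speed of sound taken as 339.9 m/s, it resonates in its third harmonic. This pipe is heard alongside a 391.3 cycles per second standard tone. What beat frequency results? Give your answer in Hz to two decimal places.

Closed pipe (odd harmonics): f_n = n·v/(4L) = 3·339.9/(4·0.667) = 382.1964 Hz.
f_beat = |382.1964 − 391.3| = 9.10 Hz.

9.10 Hz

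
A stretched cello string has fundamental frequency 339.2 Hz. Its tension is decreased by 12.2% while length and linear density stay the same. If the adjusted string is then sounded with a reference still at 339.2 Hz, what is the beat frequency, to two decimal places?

For a string, f ∝ √T, so the new frequency is 339.2·√0.878 = 317.8360 Hz.
f_beat = |317.8360 − 339.2| = 21.36 Hz.

21.36 Hz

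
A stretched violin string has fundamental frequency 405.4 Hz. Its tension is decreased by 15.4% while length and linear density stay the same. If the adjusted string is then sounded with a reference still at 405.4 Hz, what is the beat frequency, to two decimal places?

32.52 Hz

For a string, f ∝ √T, so the new frequency is 405.4·√0.846 = 372.8799 Hz.
f_beat = |372.8799 − 405.4| = 32.52 Hz.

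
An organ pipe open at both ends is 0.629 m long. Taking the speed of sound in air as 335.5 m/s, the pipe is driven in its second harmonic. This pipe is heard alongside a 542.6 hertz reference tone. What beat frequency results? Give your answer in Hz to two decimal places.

Open pipe: f_n = n·v/(2L) = 2·335.5/(2·0.629) = 533.3863 Hz.
f_beat = |533.3863 − 542.6| = 9.21 Hz.

9.21 Hz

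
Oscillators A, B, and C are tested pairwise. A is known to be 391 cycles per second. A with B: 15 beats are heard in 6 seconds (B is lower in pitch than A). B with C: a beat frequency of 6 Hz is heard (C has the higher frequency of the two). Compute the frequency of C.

394.5 Hz

A–B: Beat frequency = 15/6 = 2.5 Hz.
B is below A, so f_B = 391 − 2.5 = 388.5 Hz.
C is above B, so f_C = 388.5 + 6 = 394.5 Hz.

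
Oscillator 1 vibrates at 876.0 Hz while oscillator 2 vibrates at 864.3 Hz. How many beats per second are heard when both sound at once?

Beats arise from superposition of two nearby frequencies; the beat rate is |f₁ − f₂|.
|876.0 − 864.3| = 11.7 Hz.

11.7 Hz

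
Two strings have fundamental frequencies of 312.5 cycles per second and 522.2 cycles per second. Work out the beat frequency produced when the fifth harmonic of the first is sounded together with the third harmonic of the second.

Fifth harmonic of the first: 5·312.5 = 1562.5 Hz.
Third harmonic of the second: 3·522.2 = 1566.6 Hz.
f_beat = |1562.5 − 1566.6| = 4.1 Hz.

4.1 Hz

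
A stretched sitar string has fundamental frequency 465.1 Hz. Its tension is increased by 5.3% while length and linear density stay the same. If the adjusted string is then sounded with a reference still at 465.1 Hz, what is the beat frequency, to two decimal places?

12.17 Hz

For a string, f ∝ √T, so the new frequency is 465.1·√1.053 = 477.2660 Hz.
f_beat = |477.2660 − 465.1| = 12.17 Hz.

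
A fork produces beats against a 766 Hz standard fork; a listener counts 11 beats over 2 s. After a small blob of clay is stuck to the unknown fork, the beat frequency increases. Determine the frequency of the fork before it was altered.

760.5 Hz

Beat frequency = 11/2 = 5.5 Hz.
|f − 766| = 5.5, so the fork was at either 760.5 Hz or 771.5 Hz.
Adding mass to a fork lowers its frequency; the adjustment lowers the fork's frequency.
The beat rate rose, so the adjustment moved the fork further from 766 Hz — it was already below the reference.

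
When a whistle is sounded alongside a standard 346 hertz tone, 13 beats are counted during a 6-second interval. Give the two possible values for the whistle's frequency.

Beat frequency = 13/6 = 2.1667 Hz.
|f − 346| = 2.1667, so f = 346 ± 2.1667.

343.8333 Hz or 348.1667 Hz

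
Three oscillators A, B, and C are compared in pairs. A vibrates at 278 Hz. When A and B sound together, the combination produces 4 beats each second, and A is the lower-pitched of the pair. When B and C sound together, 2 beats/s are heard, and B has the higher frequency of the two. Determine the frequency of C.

280 Hz

B is above A, so f_B = 278 + 4 = 282 Hz.
C is below B, so f_C = 282 − 2 = 280 Hz.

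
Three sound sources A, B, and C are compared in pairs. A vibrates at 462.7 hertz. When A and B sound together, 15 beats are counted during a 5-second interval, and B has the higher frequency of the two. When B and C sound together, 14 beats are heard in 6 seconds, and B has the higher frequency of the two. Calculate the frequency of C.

A–B: Beat frequency = 15/5 = 3 Hz.
B is above A, so f_B = 462.7 + 3 = 465.7 Hz.
B–C: Beat frequency = 14/6 = 2.3333 Hz.
C is below B, so f_C = 465.7 − 2.3333 = 463.3667 Hz.

463.3667 Hz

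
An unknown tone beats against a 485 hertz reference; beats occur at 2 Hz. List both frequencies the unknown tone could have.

|f − 485| = 2, so f = 485 ± 2.

483 Hz or 487 Hz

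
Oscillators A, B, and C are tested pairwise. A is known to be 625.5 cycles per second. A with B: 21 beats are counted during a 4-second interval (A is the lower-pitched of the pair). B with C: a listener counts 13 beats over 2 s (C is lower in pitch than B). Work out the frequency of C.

624.25 Hz

A–B: Beat frequency = 21/4 = 5.25 Hz.
B is above A, so f_B = 625.5 + 5.25 = 630.75 Hz.
B–C: Beat frequency = 13/2 = 6.5 Hz.
C is below B, so f_C = 630.75 − 6.5 = 624.25 Hz.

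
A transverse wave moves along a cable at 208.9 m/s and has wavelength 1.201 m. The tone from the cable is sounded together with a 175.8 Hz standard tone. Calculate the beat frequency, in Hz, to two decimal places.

1.86 Hz

Source frequency f = v/λ = 208.9/1.201 = 173.9384 Hz.
f_beat = |173.9384 − 175.8| = 1.86 Hz.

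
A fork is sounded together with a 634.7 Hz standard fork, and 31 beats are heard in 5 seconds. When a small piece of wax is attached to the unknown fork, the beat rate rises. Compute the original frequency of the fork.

Beat frequency = 31/5 = 6.2 Hz.
|f − 634.7| = 6.2, so the fork was at either 628.5 Hz or 640.9 Hz.
Loading a fork with wax lowers its frequency; the adjustment lowers the fork's frequency.
The beat rate rose, so the adjustment moved the fork further from 634.7 Hz — it was already below the reference.

628.5 Hz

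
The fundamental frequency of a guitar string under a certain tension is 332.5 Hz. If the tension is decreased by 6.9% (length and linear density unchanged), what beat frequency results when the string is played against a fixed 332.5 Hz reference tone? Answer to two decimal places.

For a string, f ∝ √T, so the new frequency is 332.5·√0.931 = 320.8237 Hz.
f_beat = |320.8237 − 332.5| = 11.68 Hz.

11.68 Hz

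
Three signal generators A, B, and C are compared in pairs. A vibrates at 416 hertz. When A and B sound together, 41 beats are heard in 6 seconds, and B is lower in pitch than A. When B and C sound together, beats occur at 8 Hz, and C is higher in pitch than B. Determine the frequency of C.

A–B: Beat frequency = 41/6 = 6.8333 Hz.
B is below A, so f_B = 416 − 6.8333 = 409.1667 Hz.
C is above B, so f_C = 409.1667 + 8 = 417.1667 Hz.

417.1667 Hz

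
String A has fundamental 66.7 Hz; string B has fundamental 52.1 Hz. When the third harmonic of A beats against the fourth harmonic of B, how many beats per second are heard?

Third harmonic of the first: 3·66.7 = 200.1 Hz.
Fourth harmonic of the second: 4·52.1 = 208.4 Hz.
f_beat = |200.1 − 208.4| = 8.3 Hz.

8.3 Hz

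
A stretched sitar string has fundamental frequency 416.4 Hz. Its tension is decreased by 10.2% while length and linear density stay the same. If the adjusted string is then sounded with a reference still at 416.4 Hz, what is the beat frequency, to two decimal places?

21.81 Hz

For a string, f ∝ √T, so the new frequency is 416.4·√0.898 = 394.5926 Hz.
f_beat = |394.5926 − 416.4| = 21.81 Hz.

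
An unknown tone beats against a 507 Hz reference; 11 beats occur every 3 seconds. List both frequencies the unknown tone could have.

503.3333 Hz or 510.6667 Hz

Beat frequency = 11/3 = 3.6667 Hz.
|f − 507| = 3.6667, so f = 507 ± 3.6667.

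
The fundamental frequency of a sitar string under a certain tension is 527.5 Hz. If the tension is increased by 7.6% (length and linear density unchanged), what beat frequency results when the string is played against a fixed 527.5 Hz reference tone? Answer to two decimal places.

For a string, f ∝ √T, so the new frequency is 527.5·√1.076 = 547.1780 Hz.
f_beat = |547.1780 − 527.5| = 19.68 Hz.

19.68 Hz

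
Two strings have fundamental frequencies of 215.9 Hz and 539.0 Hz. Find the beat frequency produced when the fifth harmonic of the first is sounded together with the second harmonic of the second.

Fifth harmonic of the first: 5·215.9 = 1079.5 Hz.
Second harmonic of the second: 2·539.0 = 1078.0 Hz.
f_beat = |1079.5 − 1078.0| = 1.5 Hz.

1.5 Hz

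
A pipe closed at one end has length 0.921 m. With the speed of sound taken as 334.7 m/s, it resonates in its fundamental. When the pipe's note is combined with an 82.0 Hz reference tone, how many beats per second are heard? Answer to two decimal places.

8.85 Hz

Closed pipe (odd harmonics): f_n = n·v/(4L) = 1·334.7/(4·0.921) = 90.8523 Hz.
f_beat = |90.8523 − 82.0| = 8.85 Hz.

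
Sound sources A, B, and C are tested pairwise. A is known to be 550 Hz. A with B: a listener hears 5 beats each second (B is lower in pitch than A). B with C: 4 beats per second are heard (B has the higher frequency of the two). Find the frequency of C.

541 Hz

B is below A, so f_B = 550 − 5 = 545 Hz.
C is below B, so f_C = 545 − 4 = 541 Hz.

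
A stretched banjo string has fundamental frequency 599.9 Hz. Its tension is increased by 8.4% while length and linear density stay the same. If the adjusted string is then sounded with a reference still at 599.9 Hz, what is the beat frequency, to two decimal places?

For a string, f ∝ √T, so the new frequency is 599.9·√1.084 = 624.5878 Hz.
f_beat = |624.5878 − 599.9| = 24.69 Hz.

24.69 Hz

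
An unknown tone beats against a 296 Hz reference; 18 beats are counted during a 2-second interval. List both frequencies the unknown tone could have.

287 Hz or 305 Hz

Beat frequency = 18/2 = 9 Hz.
|f − 296| = 9, so f = 296 ± 9.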